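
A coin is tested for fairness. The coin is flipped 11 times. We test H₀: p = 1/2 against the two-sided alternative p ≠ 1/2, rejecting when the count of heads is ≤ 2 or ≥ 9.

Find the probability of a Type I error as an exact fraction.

The significance level is the null-hypothesis probability of the rejection region {≤2} ∪ {≥9}.
Each tail has probability (1 + 11 + 55)/2048; doubling gives α = 134/2048 = 67/1024.

67/1024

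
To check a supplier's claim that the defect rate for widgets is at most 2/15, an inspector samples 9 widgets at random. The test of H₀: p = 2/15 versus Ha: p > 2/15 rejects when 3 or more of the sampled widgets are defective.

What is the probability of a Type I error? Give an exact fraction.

4119920576/38443359375

Under H₀, X ~ Binomial(9, 2/15); the Type I error rate is P(X ≥ 3).
Via the complement, α = 1 − Σ_{j=0}^{2} C(9,j)(2/15)^j(13/15)^{9-j} = 4119920576/38443359375.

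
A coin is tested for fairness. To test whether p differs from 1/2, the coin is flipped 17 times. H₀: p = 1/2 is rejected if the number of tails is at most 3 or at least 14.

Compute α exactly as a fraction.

417/32768

α = P(S ≤ 3 or S ≥ 14 | p = 1/2), S ~ Binomial(17, 1/2).
Each tail has probability (1 + 17 + 136 + 680)/131072; doubling gives α = 1668/131072 = 417/32768.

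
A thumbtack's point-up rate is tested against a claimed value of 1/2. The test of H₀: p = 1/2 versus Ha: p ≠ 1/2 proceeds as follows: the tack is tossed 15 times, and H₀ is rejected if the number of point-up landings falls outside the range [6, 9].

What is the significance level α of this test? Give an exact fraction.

309/1024

The significance level is the null-hypothesis probability of the rejection region {≤5} ∪ {≥10}.
Each tail has probability (1 + 15 + 105 + 455 + 1365 + 3003)/32768; doubling gives α = 9888/32768 = 309/1024.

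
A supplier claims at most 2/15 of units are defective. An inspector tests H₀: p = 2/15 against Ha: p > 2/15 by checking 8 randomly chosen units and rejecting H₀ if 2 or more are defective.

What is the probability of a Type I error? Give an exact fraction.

743183632/2562890625

The significance level is the probability, assuming p = 2/15, of seeing 2 or more defectives in 8 draws.
Via the complement, α = 1 − Σ_{j=0}^{1} C(8,j)(2/15)^j(13/15)^{8-j} = 743183632/2562890625.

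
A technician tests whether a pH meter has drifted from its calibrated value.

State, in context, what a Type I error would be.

With the conventional null hypothesis that the instrument is correctly calibrated:
A Type I error is rejecting H₀ when H₀ is true.
Here that means pulling the instrument for recalibration when actually the instrument is correctly calibrated.

A Type I error would mean concluding that the instrument has drifted out of calibration when in fact the instrument is correctly calibrated.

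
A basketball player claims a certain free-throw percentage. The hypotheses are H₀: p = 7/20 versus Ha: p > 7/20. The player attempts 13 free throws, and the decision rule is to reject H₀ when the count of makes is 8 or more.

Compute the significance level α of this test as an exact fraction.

Under H₀, Y ~ Binomial(13, 7/20), and α = P(Y ≥ 8).
Summing C(13,j)(7/20)^j(13/20)^{13−j} for j = 8,…,13 gives 29568684698777/640000000000000.

29568684698777/640000000000000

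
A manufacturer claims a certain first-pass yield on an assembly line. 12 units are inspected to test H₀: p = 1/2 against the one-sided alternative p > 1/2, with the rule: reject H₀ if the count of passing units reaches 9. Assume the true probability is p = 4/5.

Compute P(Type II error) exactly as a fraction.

10030813/48828125

A Type II error is failing to reject when Ha holds: with p = 4/5, β = P(X ≤ 8).
Equivalently, β = 1 − P(X ≥ 9) = 10030813/48828125.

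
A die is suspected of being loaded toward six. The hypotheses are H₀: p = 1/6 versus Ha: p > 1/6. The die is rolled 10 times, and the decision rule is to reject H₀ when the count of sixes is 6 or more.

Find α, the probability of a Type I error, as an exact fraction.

Under H₀, S ~ Binomial(10, 1/6), and α = P(S ≥ 6).
P(S ≥ 6) = Σ_{j=6}^{10} C(10,j)·(1/6)^j·(5/6)^{10-j} = 24571/10077696.

24571/10077696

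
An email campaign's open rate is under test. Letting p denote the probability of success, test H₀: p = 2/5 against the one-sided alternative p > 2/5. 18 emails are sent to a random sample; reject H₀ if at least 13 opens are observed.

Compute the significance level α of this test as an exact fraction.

21936406528/3814697265625

The Type I error probability is α = P(S ≥ 13) computed under H₀, where S ~ Binomial(18, 2/5).
Adding the binomial terms for j = 13 through 18 with p = 2/5 yields 21936406528/3814697265625.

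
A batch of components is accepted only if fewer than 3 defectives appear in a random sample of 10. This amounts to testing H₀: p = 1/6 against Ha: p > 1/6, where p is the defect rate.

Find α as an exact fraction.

Under H₀, K ~ Binomial(10, 1/6); the Type I error rate is P(K ≥ 3).
Computing the lower-tail complement: 1 − 1953125/2519424 = 566299/2519424.

566299/2519424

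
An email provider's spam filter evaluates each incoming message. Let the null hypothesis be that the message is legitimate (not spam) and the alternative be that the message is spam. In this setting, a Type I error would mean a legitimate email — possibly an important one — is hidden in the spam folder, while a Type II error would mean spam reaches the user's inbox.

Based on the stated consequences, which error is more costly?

The Type I consequence (a legitimate email — possibly an important one — is hidden in the spam folder) is more severe than the Type II consequence (spam reaches the user's inbox).

Type I error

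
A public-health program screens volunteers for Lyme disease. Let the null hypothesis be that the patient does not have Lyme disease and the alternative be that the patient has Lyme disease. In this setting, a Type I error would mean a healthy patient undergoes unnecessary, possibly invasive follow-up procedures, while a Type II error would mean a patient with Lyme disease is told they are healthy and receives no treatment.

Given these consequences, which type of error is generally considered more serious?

The Type II consequence (a patient with Lyme disease is told they are healthy and receives no treatment) is more severe than the Type I consequence (a healthy patient undergoes unnecessary, possibly invasive follow-up procedures).

Type II error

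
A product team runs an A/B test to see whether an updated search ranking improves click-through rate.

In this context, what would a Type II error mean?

A Type II error would mean concluding that the new design has no effect on click-through rate (or at least failing to establish that the new design increases click-through rate) when in fact the new design increases click-through rate.

With the conventional null hypothesis that the new design has no effect on click-through rate:
A Type II error is failing to reject H₀ when H₀ is false.
Here that means keeping the current design when actually the new design increases click-through rate.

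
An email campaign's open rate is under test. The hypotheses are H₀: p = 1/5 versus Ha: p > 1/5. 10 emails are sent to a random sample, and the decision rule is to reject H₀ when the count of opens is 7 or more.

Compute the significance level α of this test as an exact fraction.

8441/9765625

α = P(reject H₀ | H₀ true) = P(K ≥ 7 | p = 1/5), with K ~ Binomial(10, 1/5).
P(K ≥ 7) = Σ_{j=7}^{10} C(10,j)·(1/5)^j·(4/5)^{10-j} = 8441/9765625.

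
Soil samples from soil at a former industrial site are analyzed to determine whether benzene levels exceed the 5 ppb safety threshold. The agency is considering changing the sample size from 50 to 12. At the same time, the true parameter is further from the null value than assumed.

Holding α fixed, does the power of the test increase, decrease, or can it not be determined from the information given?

The first change alone would make β increase; the second alone would make β decrease. Which effect dominates depends on the magnitudes, which are not given.
Since power = 1 − β, the effect on power is likewise indeterminate.

Cannot be determined from the information given.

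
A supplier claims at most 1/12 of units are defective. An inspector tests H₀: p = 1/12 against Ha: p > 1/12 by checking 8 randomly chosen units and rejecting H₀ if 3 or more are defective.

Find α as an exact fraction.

3373913/143327232

Under H₀, K ~ Binomial(8, 1/12); the Type I error rate is P(K ≥ 3).
α = 1 − P(K ≤ 2) = 1 − 139953319/143327232 = 3373913/143327232.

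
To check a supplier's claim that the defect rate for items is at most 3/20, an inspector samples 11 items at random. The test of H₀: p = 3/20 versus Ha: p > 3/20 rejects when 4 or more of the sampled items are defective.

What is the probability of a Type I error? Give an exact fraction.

α = P(reject H₀ | H₀ true) = P(X ≥ 4 | p = 3/20), X ~ Binomial(11, 3/20).
α = 1 − P(X ≤ 3) = 1 − 4764442332203/5120000000000 = 355557667797/5120000000000.

355557667797/5120000000000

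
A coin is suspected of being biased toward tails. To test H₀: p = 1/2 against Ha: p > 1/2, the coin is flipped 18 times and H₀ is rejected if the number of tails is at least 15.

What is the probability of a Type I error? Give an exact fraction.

Under H₀, K ~ Binomial(18, 1/2), and α = P(K ≥ 15).
That's C(18,15) + C(18,16) + C(18,17) + C(18,18) over 2^18, i.e. (816 + 153 + 18 + 1)/262144 = 988/262144 = 247/65536.

247/65536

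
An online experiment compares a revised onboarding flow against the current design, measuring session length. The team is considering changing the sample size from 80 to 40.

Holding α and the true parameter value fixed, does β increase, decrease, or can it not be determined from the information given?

It increases.

With less data the test statistic is noisier; under Ha, more outcomes land inside the acceptance region.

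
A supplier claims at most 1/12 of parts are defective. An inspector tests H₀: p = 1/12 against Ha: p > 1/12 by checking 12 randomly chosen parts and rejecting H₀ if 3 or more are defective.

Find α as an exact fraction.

Under H₀, K ~ Binomial(12, 1/12); the Type I error rate is P(K ≥ 3).
α = 1 − P(K ≤ 2) = 1 − 8274038447719/8916100448256 = 642062000537/8916100448256.

642062000537/8916100448256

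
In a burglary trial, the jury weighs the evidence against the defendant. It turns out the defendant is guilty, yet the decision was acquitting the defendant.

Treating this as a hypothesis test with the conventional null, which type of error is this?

The null hypothesis here is that the defendant is innocent.
'Acquitting the defendant' corresponds to failing to reject H₀.
H₀ was not rejected but H₀ is false — a Type II error (false negative).

Type II error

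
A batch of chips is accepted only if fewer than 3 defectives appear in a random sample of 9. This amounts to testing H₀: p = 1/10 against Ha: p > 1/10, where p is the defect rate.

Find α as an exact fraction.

α = P(reject H₀ | H₀ true) = P(Y ≥ 3 | p = 1/10), Y ~ Binomial(9, 1/10).
Computing the lower-tail complement: 1 − 473513931/500000000 = 26486069/500000000.

26486069/500000000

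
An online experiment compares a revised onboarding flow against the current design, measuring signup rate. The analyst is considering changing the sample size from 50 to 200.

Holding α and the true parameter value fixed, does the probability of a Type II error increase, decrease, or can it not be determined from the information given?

More data shrinks sampling variability; the test statistic under Ha concentrates further from the null value, making rejection more likely.

It decreases.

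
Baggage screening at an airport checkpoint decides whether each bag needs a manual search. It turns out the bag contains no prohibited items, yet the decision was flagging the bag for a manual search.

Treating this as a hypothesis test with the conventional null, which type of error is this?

Type I error

The null hypothesis here is that the bag contains no prohibited items.
'Flagging the bag for a manual search' corresponds to rejecting H₀.
H₀ was rejected but H₀ is true — a Type I error (false positive).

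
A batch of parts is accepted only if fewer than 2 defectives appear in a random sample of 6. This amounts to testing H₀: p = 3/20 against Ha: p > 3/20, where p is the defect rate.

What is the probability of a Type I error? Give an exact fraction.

The significance level is the probability, assuming p = 3/20, of seeing 2 or more defectives in 6 draws.
α = 1 − P(K ≤ 1) = 1 − 9938999/12800000 = 2861001/12800000.

2861001/12800000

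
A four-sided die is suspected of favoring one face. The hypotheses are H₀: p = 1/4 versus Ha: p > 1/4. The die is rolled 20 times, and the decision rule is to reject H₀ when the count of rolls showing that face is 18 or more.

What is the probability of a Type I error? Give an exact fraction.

1771/1099511627776

α = P(reject H₀ | H₀ true) = P(S ≥ 18 | p = 1/4), with S ~ Binomial(20, 1/4).
Adding the binomial terms for j = 18 through 20 with p = 1/4 yields 1771/1099511627776.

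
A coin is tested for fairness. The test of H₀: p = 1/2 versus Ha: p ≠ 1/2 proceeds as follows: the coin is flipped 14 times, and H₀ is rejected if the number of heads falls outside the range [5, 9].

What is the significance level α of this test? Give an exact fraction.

1471/8192

Under H₀, K ~ Binomial(14, 1/2); α is the probability of landing in either tail, P(K ≤ 4) + P(K ≥ 10).
Each tail has probability (1 + 14 + 91 + 364 + 1001)/16384; doubling gives α = 2942/16384 = 1471/8192.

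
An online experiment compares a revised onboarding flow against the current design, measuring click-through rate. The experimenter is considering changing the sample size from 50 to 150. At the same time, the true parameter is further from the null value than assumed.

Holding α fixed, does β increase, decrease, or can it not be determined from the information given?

More data shrinks sampling variability; the test statistic under Ha concentrates further from the null value, making rejection more likely. A bigger departure from H₀ is easier for the test to detect, so it fails to reject less often. Both changes push β in the same direction.

It decreases.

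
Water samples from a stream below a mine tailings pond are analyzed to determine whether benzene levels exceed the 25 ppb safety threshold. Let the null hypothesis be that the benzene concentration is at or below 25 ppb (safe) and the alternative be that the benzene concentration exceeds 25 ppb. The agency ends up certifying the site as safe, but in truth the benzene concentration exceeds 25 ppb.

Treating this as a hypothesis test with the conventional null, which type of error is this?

Type II error

'Certifying the site as safe' corresponds to failing to reject H₀.
H₀ was not rejected but H₀ is false — a Type II error (false negative).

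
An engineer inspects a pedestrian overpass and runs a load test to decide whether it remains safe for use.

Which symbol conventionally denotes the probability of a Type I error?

α

P(Type I error) = P(reject H₀ | H₀ true) = α, the significance level.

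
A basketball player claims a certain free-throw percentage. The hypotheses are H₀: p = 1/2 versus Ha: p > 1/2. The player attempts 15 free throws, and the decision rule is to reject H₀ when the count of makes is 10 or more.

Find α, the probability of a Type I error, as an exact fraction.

Under H₀, X ~ Binomial(15, 1/2), and α = P(X ≥ 10).
P(X ≥ 10) = [C(15,10) + C(15,11) + C(15,12) + C(15,13) + C(15,14) + C(15,15)] / 2^15 = (3003 + 1365 + 455 + 105 + 15 + 1) / 32768 = 4944/32768 = 309/2048.

309/2048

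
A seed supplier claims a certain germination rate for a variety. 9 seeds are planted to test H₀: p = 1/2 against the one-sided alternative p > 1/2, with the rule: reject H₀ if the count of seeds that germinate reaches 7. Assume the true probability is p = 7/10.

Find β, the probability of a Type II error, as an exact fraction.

A Type II error is failing to reject when Ha holds: with p = 7/10, β = P(X ≤ 6).
Equivalently, β = 1 − P(X ≥ 7) = 268584417/500000000.

268584417/500000000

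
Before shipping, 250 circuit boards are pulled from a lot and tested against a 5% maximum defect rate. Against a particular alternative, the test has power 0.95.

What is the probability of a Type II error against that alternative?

0.05

Power = 1 − β, so β = 1 − 0.95 = 0.05.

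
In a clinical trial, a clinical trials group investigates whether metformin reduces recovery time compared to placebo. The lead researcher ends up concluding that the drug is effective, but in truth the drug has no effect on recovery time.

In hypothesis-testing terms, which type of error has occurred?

Type I error

The null hypothesis here is that the drug has no effect on recovery time.
'Concluding that the drug is effective' corresponds to rejecting H₀.
H₀ was rejected but H₀ is true — a Type I error (false positive).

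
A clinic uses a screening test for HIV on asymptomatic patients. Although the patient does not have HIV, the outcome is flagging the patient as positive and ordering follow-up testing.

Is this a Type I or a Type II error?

Type I error

The null hypothesis here is that the patient does not have HIV.
'Flagging the patient as positive and ordering follow-up testing' corresponds to rejecting H₀.
H₀ was rejected but H₀ is true — a Type I error (false positive).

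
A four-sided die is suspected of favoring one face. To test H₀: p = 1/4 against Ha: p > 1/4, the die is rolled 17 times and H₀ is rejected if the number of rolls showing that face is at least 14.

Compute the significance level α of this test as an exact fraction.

4909/4294967296

Under H₀, Y ~ Binomial(17, 1/4), and α = P(Y ≥ 14).
P(Y ≥ 14) = Σ_{j=14}^{17} C(17,j)·(1/4)^j·(3/4)^{17-j} = 4909/4294967296.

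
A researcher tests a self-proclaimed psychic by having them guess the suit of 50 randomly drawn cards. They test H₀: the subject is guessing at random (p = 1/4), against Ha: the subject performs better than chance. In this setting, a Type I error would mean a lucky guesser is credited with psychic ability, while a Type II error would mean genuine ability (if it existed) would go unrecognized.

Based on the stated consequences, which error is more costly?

Type I error

The Type I consequence (a lucky guesser is credited with psychic ability) is more severe than the Type II consequence (genuine ability (if it existed) would go unrecognized).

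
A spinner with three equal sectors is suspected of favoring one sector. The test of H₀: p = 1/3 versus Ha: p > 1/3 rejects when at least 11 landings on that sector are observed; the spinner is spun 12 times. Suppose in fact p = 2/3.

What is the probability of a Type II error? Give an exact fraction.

A Type II error is failing to reject when Ha holds: with p = 2/3, β = P(X ≤ 10).
Equivalently, β = 1 − P(X ≥ 11) = 502769/531441.

502769/531441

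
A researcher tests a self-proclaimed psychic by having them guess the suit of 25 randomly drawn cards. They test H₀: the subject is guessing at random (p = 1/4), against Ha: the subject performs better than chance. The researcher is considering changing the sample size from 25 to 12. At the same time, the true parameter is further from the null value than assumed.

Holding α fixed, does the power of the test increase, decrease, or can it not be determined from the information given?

Cannot be determined from the information given.

The first change alone would make β increase; the second alone would make β decrease. Which effect dominates depends on the magnitudes, which are not given.
Since power = 1 − β, the effect on power is likewise indeterminate.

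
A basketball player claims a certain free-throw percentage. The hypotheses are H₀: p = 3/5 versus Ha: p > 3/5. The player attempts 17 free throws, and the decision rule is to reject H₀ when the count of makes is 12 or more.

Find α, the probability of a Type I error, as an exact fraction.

201363526341/762939453125

Under H₀, S ~ Binomial(17, 3/5), and α = P(S ≥ 12).
Adding the binomial terms for j = 12 through 17 with p = 3/5 yields 201363526341/762939453125.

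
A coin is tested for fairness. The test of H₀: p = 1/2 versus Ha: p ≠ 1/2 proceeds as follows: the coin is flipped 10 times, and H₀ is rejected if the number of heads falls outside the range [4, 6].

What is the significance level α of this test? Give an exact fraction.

11/32

The significance level is the null-hypothesis probability of the rejection region {≤3} ∪ {≥7}.
By symmetry, α = 2·P(Y ≤ 3) = 2·(1 + 10 + 45 + 120)/1024 = 352/1024 = 11/32.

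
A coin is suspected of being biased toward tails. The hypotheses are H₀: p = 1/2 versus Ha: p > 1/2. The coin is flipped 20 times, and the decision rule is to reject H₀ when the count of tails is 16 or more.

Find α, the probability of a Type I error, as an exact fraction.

α = P(reject H₀ | H₀ true) = P(K ≥ 16 | p = 1/2), with K ~ Binomial(20, 1/2).
Summing the upper tail: (4845 + 1140 + 190 + 20 + 1) / 2^20 = 6196/1048576 = 1549/262144.

1549/262144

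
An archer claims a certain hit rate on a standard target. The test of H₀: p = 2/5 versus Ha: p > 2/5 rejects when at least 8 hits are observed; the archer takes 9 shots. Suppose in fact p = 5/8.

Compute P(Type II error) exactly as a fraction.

3803679/4194304

Under the alternative p = 5/8, X ~ Binomial(9, 5/8); β is the probability the test does not reject, P(X < 8).
Adding the binomial probabilities P(X=0)+…+P(X=7) at p = 5/8 gives 3803679/4194304.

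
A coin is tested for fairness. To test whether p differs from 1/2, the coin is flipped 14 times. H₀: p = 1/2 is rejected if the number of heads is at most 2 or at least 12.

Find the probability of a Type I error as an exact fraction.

53/4096

The significance level is the null-hypothesis probability of the rejection region {≤2} ∪ {≥12}.
The two tails are symmetric, so α = 2·(1 + 14 + 91)/2^14 = 212/16384 = 53/4096.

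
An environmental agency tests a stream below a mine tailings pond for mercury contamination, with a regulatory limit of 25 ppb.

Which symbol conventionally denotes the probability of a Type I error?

P(Type I error) = P(reject H₀ | H₀ true) = α, the significance level.

α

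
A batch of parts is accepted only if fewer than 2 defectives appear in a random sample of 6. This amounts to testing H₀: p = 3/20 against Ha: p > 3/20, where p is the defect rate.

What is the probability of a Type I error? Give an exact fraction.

The significance level is the probability, assuming p = 3/20, of seeing 2 or more defectives in 6 draws.
Computing the lower-tail complement: 1 − 9938999/12800000 = 2861001/12800000.

2861001/12800000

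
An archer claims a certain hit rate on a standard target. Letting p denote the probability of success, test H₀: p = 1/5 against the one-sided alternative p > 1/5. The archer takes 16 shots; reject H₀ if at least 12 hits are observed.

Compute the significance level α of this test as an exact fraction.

Under H₀, X ~ Binomial(16, 1/5), and α = P(X ≥ 12).
P(X ≥ 12) = Σ_{j=12}^{16} C(16,j)·(1/5)^j·(4/5)^{16-j} = 100749/30517578125.

100749/30517578125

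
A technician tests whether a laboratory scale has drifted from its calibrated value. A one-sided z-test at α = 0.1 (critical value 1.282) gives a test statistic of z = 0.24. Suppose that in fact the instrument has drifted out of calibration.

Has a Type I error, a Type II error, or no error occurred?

The conventional null hypothesis is that the instrument is correctly calibrated.
Since z = 0.24 ≤ z* = 1.282, H₀ is not rejected.
H₀ is false (actually the instrument has drifted out of calibration).
Failing to reject a false H₀ is a Type II error.

Type II error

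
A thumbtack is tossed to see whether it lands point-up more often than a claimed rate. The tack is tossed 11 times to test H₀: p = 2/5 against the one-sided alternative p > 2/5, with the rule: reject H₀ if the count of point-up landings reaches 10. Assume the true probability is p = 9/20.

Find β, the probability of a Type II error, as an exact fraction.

A Type II error is failing to reject when Ha holds: with p = 9/20, β = P(Y ≤ 9).
Summing C(11,j)·(9/20)^j·(11/20)^{11-j} for j = 0..9 gives 20434671802787/20480000000000.

20434671802787/20480000000000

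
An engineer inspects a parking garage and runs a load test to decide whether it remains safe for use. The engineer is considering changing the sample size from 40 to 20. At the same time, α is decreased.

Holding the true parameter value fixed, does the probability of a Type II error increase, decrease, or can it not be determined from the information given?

It increases.

Reducing n widens both sampling distributions, so the test has less ability to distinguish Ha from H₀. Tightening α shrinks the rejection region. When Ha holds, fewer sample outcomes clear the stricter threshold, so more fall in the acceptance region. Both changes push β in the same direction.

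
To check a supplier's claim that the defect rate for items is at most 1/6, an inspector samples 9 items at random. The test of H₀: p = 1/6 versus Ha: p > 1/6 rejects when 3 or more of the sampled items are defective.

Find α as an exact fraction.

Under H₀, K ~ Binomial(9, 1/6); the Type I error rate is P(K ≥ 3).
Computing the lower-tail complement: 1 − 4140625/5038848 = 898223/5038848.

898223/5038848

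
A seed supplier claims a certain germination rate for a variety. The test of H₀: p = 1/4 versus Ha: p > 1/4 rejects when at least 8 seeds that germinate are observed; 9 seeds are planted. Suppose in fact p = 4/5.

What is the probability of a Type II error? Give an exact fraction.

1101157/1953125

β = P(fail to reject H₀ | Ha true) = P(K ≤ 7 | p = 4/5), K ~ Binomial(9, 4/5).
Equivalently, β = 1 − P(K ≥ 8) = 1101157/1953125.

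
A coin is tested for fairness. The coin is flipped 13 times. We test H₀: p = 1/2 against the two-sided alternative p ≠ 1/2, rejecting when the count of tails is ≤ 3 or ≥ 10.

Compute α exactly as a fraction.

The significance level is the null-hypothesis probability of the rejection region {≤3} ∪ {≥10}.
By symmetry, α = 2·P(S ≤ 3) = 2·(1 + 13 + 78 + 286)/8192 = 756/8192 = 189/2048.

189/2048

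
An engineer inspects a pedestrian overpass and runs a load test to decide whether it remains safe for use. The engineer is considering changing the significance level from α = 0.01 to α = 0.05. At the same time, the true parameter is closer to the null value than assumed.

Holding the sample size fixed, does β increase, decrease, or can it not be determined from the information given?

The first change alone would make β decrease; the second alone would make β increase. Which effect dominates depends on the magnitudes, which are not given.

Cannot be determined from the information given.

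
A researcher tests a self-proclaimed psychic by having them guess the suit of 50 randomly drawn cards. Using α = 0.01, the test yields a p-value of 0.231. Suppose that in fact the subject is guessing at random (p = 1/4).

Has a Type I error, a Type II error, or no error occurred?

The conventional null hypothesis is that the subject is guessing at random (p = 1/4).
Since p = 0.231 ≥ α = 0.01, H₀ is not rejected.
H₀ is true (actually the subject is guessing at random (p = 1/4)).
The decision matches the true state — no error.

No error — this is a correct decision.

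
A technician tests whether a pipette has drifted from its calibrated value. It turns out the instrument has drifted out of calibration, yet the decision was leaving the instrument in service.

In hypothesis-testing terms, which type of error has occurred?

The null hypothesis here is that the instrument is correctly calibrated.
'Leaving the instrument in service' corresponds to failing to reject H₀.
H₀ was not rejected but H₀ is false — a Type II error (false negative).

Type II error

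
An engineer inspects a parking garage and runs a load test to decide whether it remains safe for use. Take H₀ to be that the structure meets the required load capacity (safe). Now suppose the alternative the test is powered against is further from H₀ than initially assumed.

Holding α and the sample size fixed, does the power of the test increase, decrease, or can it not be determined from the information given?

It increases.

The further the true parameter sits from the null value, the more of the Ha sampling distribution falls in the rejection region.
Since power = 1 − β and β decreases, power increases.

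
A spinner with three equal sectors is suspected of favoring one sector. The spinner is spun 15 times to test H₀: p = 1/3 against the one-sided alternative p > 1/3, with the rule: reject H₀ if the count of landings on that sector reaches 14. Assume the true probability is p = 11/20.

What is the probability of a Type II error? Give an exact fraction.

16356278262148423407/16384000000000000000

Under the alternative p = 11/20, K ~ Binomial(15, 11/20); β is the probability the test does not reject, P(K < 14).
Adding the binomial probabilities P(K=0)+…+P(K=13) at p = 11/20 gives 16356278262148423407/16384000000000000000.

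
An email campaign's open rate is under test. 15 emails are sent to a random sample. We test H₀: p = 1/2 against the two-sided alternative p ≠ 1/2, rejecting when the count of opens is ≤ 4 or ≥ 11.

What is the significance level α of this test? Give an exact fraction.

1941/16384

The significance level is the null-hypothesis probability of the rejection region {≤4} ∪ {≥11}.
By symmetry, α = 2·P(Y ≤ 4) = 2·(1 + 15 + 105 + 455 + 1365)/32768 = 3882/32768 = 1941/16384.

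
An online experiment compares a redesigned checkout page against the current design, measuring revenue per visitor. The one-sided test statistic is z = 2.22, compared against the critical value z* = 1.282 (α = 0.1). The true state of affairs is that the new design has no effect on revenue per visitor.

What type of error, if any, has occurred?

Type I error

The conventional null hypothesis is that the new design has no effect on revenue per visitor.
Since z = 2.22 > z* = 1.282, H₀ is rejected.
H₀ is true (actually the new design has no effect on revenue per visitor).
Rejecting a true H₀ is a Type I error.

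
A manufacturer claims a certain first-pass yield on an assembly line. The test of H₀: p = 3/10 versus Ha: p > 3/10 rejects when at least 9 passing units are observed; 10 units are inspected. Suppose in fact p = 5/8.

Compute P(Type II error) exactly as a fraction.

1005382449/1073741824

Under the alternative p = 5/8, K ~ Binomial(10, 5/8); β is the probability the test does not reject, P(K < 9).
Equivalently, β = 1 − P(K ≥ 9) = 1005382449/1073741824.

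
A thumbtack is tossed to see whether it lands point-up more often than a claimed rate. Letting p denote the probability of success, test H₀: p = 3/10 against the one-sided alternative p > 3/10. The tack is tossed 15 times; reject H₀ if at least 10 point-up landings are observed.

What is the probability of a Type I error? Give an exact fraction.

The Type I error probability is α = P(S ≥ 10) computed under H₀, where S ~ Binomial(15, 3/10).
Adding the binomial terms for j = 10 through 15 with p = 3/10 yields 913130252109/250000000000000.

913130252109/250000000000000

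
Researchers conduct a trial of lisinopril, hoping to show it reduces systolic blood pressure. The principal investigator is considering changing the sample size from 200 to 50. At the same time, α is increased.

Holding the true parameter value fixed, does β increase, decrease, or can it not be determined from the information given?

Cannot be determined from the information given.

The first change alone would make β increase; the second alone would make β decrease. Which effect dominates depends on the magnitudes, which are not given.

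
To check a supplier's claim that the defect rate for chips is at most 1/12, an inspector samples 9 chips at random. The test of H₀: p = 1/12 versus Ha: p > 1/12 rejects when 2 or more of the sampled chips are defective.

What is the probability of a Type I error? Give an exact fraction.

218150683/1289945088

The significance level is the probability, assuming p = 1/12, of seeing 2 or more defectives in 9 draws.
Via the complement, α = 1 − Σ_{j=0}^{1} C(9,j)(1/12)^j(11/12)^{9-j} = 218150683/1289945088.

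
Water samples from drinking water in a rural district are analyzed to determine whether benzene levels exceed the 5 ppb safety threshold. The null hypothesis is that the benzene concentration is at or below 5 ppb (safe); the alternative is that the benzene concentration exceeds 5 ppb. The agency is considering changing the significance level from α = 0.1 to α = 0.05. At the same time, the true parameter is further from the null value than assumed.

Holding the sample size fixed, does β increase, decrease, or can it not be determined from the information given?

The first change alone would make β increase; the second alone would make β decrease. Which effect dominates depends on the magnitudes, which are not given.

Cannot be determined from the information given.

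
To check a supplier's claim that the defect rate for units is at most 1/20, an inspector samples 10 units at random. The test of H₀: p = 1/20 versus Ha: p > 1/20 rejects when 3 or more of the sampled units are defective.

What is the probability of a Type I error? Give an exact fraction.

29449106891/2560000000000

α = P(reject H₀ | H₀ true) = P(K ≥ 3 | p = 1/20), K ~ Binomial(10, 1/20).
Via the complement, α = 1 − Σ_{j=0}^{2} C(10,j)(1/20)^j(19/20)^{10-j} = 29449106891/2560000000000.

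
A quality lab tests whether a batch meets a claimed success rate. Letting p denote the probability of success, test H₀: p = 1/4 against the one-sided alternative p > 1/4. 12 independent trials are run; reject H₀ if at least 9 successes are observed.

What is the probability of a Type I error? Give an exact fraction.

6571/16777216

The Type I error probability is α = P(Y ≥ 9) computed under H₀, where Y ~ Binomial(12, 1/4).
Summing C(12,j)(1/4)^j(3/4)^{12−j} for j = 9,…,12 gives 6571/16777216.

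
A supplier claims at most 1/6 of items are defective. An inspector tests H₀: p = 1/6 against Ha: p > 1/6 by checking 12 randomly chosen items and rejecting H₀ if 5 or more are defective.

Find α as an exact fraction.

The significance level is the probability, assuming p = 1/6, of seeing 5 or more defectives in 12 draws.
Via the complement, α = 1 − Σ_{j=0}^{4} C(12,j)(1/6)^j(5/6)^{12-j} = 13187681/362797056.

13187681/362797056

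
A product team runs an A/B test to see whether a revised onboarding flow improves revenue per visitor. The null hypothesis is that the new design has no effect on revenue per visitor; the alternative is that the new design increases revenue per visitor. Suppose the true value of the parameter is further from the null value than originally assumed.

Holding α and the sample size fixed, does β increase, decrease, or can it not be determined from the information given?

It decreases.

The further the true parameter sits from the null value, the more of the Ha sampling distribution falls in the rejection region.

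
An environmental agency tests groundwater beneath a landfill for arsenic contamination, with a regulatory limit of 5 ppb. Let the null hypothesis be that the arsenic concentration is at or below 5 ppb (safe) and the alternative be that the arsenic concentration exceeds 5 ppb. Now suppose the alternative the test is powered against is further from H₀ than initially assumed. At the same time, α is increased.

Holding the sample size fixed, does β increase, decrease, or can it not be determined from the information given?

It decreases.

A larger true effect moves the Ha sampling distribution further from the H₀ critical value, making rejection more likely when Ha is true. A larger α widens the rejection region, so when the alternative is true more outcomes lead to rejection — failing to reject becomes less likely. Both changes push β in the same direction.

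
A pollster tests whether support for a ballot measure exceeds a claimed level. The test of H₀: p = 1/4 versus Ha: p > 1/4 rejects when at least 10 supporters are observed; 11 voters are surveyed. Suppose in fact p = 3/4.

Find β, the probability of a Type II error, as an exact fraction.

Under the alternative p = 3/4, X ~ Binomial(11, 3/4); β is the probability the test does not reject, P(X < 10).
Equivalently, β = 1 − P(X ≥ 10) = 1683809/2097152.

1683809/2097152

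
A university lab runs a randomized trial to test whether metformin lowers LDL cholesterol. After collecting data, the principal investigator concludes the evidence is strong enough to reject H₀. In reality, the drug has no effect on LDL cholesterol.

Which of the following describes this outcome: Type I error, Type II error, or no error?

The conventional null hypothesis here is that the drug has no effect on LDL cholesterol.
H₀ was rejected, but H₀ is actually true.
Rejecting a true null hypothesis is a Type I error (false positive).

Type I error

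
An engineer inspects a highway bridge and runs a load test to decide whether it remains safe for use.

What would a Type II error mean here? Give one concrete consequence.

A Type II error would mean concluding that the structure meets the required load capacity (safe) (or at least failing to establish that the structure is structurally deficient) when in fact the structure is structurally deficient. Consequence: a deficient structure remains in service and may fail under load.

With the conventional null hypothesis that the structure meets the required load capacity (safe):
A Type II error is failing to reject H₀ when H₀ is false.
Here that means keeping the structure open when actually the structure is structurally deficient.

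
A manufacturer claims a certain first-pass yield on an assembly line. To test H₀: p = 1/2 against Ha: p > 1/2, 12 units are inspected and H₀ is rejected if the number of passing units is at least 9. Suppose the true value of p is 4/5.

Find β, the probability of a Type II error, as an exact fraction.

10030813/48828125

Under the alternative p = 4/5, K ~ Binomial(12, 4/5); β is the probability the test does not reject, P(K < 9).
Summing C(12,j)·(4/5)^j·(1/5)^{12-j} for j = 0..8 gives 10030813/48828125.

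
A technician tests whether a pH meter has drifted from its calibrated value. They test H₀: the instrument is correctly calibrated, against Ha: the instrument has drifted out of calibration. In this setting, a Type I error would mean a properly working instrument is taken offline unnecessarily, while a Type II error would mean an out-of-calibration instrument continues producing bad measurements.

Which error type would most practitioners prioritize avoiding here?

The Type II consequence (an out-of-calibration instrument continues producing bad measurements) is more severe than the Type I consequence (a properly working instrument is taken offline unnecessarily).

Type II error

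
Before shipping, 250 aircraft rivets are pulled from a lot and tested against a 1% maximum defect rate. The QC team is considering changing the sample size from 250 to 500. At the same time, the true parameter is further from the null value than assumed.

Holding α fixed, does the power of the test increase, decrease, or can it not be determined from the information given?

Increasing n separates the H₀ and Ha sampling distributions, so under Ha fewer outcomes land in the acceptance region. A larger true effect moves the Ha sampling distribution further from the H₀ critical value, making rejection more likely when Ha is true. Both changes push β in the same direction.
Since power = 1 − β and β decreases, power increases.

It increases.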